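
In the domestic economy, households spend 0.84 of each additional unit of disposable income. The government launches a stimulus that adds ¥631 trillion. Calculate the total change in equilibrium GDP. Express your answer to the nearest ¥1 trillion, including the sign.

+¥3,944 trillion

Spending multiplier = 1/(1 − MPC) = 1/(1 − 0.84) = 1/0.16 = 6.25.
ΔY = k × ΔG = (+¥631 trillion) / 0.16 ≈ +¥3,944 trillion.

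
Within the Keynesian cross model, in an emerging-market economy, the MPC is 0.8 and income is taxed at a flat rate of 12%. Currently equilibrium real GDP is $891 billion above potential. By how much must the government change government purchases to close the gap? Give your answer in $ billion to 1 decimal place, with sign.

−$263.7 billion

Spending multiplier = 1/(1 − c(1−t)) = 1/(1 − 0.8×0.88) = 1/0.296 ≈ 3.378.
Need ΔY = −$891 billion, so ΔG = ΔY/k = (−$891 billion) × 0.296 ≈ −$263.7 billion.
The government should cut government purchases by $263.7 billion.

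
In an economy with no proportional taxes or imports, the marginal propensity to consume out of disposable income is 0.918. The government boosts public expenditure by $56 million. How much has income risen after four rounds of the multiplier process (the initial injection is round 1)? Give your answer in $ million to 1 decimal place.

$197.9 million

Round 1 adds ΔG = $56 million; each later round is MPC = 0.918 times the previous.
After 4 rounds: 56 + 51.408 + 47.192544 + 43.322755392 = ΔG·(1 − c^4)/(1 − c) = 56 × (1 − 0.710183740176)/0.082 ≈ $197.9 million.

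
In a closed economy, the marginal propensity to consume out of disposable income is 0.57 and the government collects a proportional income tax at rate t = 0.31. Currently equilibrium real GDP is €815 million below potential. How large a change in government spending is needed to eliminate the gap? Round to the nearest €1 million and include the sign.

+€494 million

Spending multiplier = 1/(1 − c(1−t)) = 1/(1 − 0.57×0.69) = 1/0.6067 ≈ 1.648.
Need ΔY = +€815 million, so ΔG = ΔY/k = (+€815 million) × 0.6067 ≈ +€494 million.
The government should increase government spending by €494 million.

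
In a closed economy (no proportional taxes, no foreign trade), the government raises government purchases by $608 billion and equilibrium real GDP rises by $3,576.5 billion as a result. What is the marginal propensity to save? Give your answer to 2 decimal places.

0.17

Implied spending multiplier k = ΔY/ΔG = 3,576.5/608 ≈ 5.8824.
Since k = 1/(1 − MPC), MPC = 1 − 1/k = 1 − ΔG/ΔY = 1 − 608/3,576.5 ≈ 0.83.
MPS = 1 − MPC = 0.17.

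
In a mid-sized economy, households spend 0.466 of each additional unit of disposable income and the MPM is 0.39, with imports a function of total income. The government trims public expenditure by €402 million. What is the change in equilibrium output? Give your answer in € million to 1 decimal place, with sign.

Government-spending multiplier = 1/(1 − c + m) = 1/(1 − 0.466 + 0.39) = 1/0.924 ≈ 1.082.
ΔY = k × ΔG = (−€402 million) / 0.924 ≈ −€435.1 million.

−€435.1 million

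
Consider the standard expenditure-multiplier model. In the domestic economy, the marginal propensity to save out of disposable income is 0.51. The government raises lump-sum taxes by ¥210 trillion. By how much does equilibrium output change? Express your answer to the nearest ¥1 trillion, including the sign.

−¥202 trillion

MPC = 1 − MPS = 1 − 0.51 = 0.49.
A lump-sum tax change of +¥210 trillion shifts disposable income by −¥210 trillion; first-round consumption changes by −c × ΔT = −0.49 × (+¥210 trillion) = −¥102.9 trillion.
Expenditure multiplier = 1/(1 − MPC) = 1/(1 − 0.49) = 1/0.51 ≈ 1.961.
The tax multiplier is −c × k ≈ −0.961, so ΔY = k × (−c·ΔT) = (−¥102.9 trillion) / 0.51 ≈ −¥202 trillion.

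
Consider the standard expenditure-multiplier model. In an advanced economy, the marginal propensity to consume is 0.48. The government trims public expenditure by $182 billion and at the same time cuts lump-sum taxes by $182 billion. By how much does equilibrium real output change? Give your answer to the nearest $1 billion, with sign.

−$182 billion

Expenditure multiplier = 1/(1 − MPC) = 1/(1 − 0.48) = 1/0.52 ≈ 1.923.
ΔG contributes k·ΔG = (−$182 billion) / 0.52 = −$350 billion.
ΔT of −$182 billion changes first-round spending by −c·ΔT = +$87.36 billion, contributing k·(−c·ΔT) = (+$87.36 billion) / 0.52 = +$168 billion.
With ΔG = ΔT and no other leakages, the balanced-budget multiplier is 1, so ΔY = ΔG = −$182 billion.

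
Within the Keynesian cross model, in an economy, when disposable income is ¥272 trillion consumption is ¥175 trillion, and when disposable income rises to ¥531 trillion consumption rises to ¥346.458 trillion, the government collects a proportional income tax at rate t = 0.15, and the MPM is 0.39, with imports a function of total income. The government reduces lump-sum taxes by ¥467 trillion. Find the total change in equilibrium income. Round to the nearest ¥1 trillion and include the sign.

MPC = ΔC/ΔYd = (346.458 − 175)/(531 − 272) = 171.458/259 = 0.662.
A lump-sum tax change of −¥467 trillion shifts disposable income by +¥467 trillion; first-round consumption changes by −c × ΔT = −0.662 × (−¥467 trillion) = +¥309.154 trillion.
Expenditure multiplier = 1/(1 − c(1−t) + m) = 1/(1 − 0.662×0.85 + 0.39) = 1/0.8273 ≈ 1.209.
The tax multiplier is −c × k ≈ −0.8, so ΔY = k × (−c·ΔT) = (+¥309.154 trillion) / 0.8273 ≈ +¥374 trillion.

+¥374 trillion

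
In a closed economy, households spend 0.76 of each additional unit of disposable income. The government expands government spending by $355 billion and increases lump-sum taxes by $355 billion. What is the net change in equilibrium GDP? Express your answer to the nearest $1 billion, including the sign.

+$355 billion

Expenditure multiplier = 1/(1 − MPC) = 1/(1 − 0.76) = 1/0.24 ≈ 4.167.
ΔG contributes k·ΔG = (+$355 billion) / 0.24 ≈ +$1,479.2 billion.
ΔT of +$355 billion changes first-round spending by −c·ΔT = −$269.8 billion, contributing k·(−c·ΔT) = (−$269.8 billion) / 0.24 ≈ −$1,124.2 billion.
With ΔG = ΔT and no other leakages, the balanced-budget multiplier is 1, so ΔY = ΔG = +$355 billion.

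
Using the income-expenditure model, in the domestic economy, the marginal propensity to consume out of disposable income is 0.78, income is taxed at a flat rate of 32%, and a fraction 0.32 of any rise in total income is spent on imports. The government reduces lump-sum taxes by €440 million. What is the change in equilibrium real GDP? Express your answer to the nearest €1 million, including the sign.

A lump-sum tax change of −€440 million shifts disposable income by +€440 million; first-round consumption changes by −c × ΔT = −0.78 × (−€440 million) = +€343.2 million.
Expenditure multiplier = 1/(1 − c(1−t) + m) = 1/(1 − 0.78×0.68 + 0.32) = 1/0.7896 ≈ 1.266.
The tax multiplier is −c × k ≈ −0.988, so ΔY = k × (−c·ΔT) = (+€343.2 million) / 0.7896 ≈ +€435 million.

+€435 million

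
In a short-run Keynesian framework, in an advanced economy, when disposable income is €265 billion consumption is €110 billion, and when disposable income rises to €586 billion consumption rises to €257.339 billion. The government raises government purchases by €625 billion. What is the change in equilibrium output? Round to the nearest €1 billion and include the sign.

+€1,155 billion

MPC = ΔC/ΔYd = (257.339 − 110)/(586 − 265) = 147.339/321 = 0.459.
Spending multiplier = 1/(1 − MPC) = 1/(1 − 0.459) = 1/0.541 ≈ 1.848.
ΔY = k × ΔG = (+€625 billion) / 0.541 ≈ +€1,155 billion.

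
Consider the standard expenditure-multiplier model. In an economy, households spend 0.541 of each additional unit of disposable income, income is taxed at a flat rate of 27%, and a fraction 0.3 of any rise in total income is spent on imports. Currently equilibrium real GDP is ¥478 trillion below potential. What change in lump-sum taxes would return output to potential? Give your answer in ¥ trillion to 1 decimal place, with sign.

−¥799.7 trillion

Spending multiplier = 1/(1 − c(1−t) + m) = 1/(1 − 0.541×0.73 + 0.3) = 1/0.90507 ≈ 1.105.
Tax multiplier = −c·k = −0.541/0.90507 ≈ −0.598. Need ΔY = +¥478 trillion, so ΔT = ΔY/(−c·k) = −(+¥478 trillion) × 0.90507 / 0.541 ≈ −¥799.7 trillion.
The government should cut lump-sum taxes by ¥799.7 trillion.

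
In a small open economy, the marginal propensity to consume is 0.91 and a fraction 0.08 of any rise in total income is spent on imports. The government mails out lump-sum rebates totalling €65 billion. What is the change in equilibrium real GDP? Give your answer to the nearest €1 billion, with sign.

A lump-sum tax change of −€65 billion shifts disposable income by +€65 billion; first-round consumption changes by −c × ΔT = −0.91 × (−€65 billion) = +€59.15 billion.
Expenditure multiplier = 1/(1 − c + m) = 1/(1 − 0.91 + 0.08) = 1/0.17 ≈ 5.882.
The tax multiplier is −c × k ≈ −5.353, so ΔY = k × (−c·ΔT) = (+€59.15 billion) / 0.17 ≈ +€348 billion.

+€348 billion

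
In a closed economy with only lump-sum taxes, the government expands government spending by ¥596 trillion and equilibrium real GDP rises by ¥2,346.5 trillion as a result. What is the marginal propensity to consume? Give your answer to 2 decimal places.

Implied spending multiplier k = ΔY/ΔG = 2,346.5/596 ≈ 3.9371.
Since k = 1/(1 − MPC), MPC = 1 − 1/k = 1 − ΔG/ΔY = 1 − 596/2,346.5 ≈ 0.75.

0.75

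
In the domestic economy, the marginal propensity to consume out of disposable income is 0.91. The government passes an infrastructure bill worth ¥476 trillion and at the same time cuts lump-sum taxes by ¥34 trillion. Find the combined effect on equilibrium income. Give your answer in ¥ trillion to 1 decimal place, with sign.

+¥5,632.7 trillion

Expenditure multiplier = 1/(1 − MPC) = 1/(1 − 0.91) = 1/0.09 ≈ 11.111.
ΔG contributes k·ΔG = (+¥476 trillion) / 0.09 ≈ +¥5,288.9 trillion.
ΔT of −¥34 trillion changes first-round spending by −c·ΔT = +¥30.94 trillion, contributing k·(−c·ΔT) = (+¥30.94 trillion) / 0.09 ≈ +¥343.8 trillion.
Net ΔY = k(ΔG − c·ΔT) = (+¥506.94 trillion) / 0.09 ≈ +¥5,632.7 trillion.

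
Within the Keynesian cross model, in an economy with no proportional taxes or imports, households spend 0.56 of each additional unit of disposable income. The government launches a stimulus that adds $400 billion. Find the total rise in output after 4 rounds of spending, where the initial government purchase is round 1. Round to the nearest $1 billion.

Round 1 adds ΔG = $400 billion; each later round is MPC = 0.56 times the previous.
After 4 rounds: 400 + 224 + 125.44 + 70.2464 = ΔG·(1 − c^4)/(1 − c) = 400 × (1 − 0.09834496)/0.44 ≈ $820 billion.

$820 billion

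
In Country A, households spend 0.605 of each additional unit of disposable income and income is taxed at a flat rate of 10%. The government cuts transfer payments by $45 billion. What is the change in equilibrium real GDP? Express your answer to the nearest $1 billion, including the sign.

The transfer change shifts disposable income by −$45 billion, so first-round consumption changes by c·ΔTR = 0.605 × (−$45 billion) = −$27.225 billion.
Expenditure multiplier = 1/(1 − c(1−t)) = 1/(1 − 0.605×0.9) = 1/0.4555 ≈ 2.195.
The transfer multiplier is c × k ≈ 1.328, so ΔY = k × (c·ΔTR) = (−$27.225 billion) / 0.4555 ≈ −$60 billion.

−$60 billion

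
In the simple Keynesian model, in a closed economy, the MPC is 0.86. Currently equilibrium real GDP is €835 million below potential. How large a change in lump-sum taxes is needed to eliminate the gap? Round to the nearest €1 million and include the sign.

−€136 million

Spending multiplier = 1/(1 − MPC) = 1/(1 − 0.86) = 1/0.14 ≈ 7.143.
Tax multiplier = −c·k = −0.86/0.14 ≈ −6.143. Need ΔY = +€835 million, so ΔT = ΔY/(−c·k) = −(+€835 million) × 0.14 / 0.86 ≈ −€136 million.
The government should cut lump-sum taxes by €136 million.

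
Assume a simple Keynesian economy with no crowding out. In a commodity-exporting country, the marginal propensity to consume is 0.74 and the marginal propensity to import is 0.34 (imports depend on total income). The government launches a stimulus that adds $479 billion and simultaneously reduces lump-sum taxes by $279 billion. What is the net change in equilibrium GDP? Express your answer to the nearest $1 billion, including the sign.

+$1,142 billion

Expenditure multiplier = 1/(1 − c + m) = 1/(1 − 0.74 + 0.34) = 1/0.6 ≈ 1.667.
ΔG contributes k·ΔG = (+$479 billion) / 0.6 ≈ +$798.3 billion.
ΔT of −$279 billion changes first-round spending by −c·ΔT = +$206.46 billion, contributing k·(−c·ΔT) = (+$206.46 billion) / 0.6 = +$344.1 billion.
Net ΔY = k(ΔG − c·ΔT) = (+$685.46 billion) / 0.6 ≈ +$1,142 billion.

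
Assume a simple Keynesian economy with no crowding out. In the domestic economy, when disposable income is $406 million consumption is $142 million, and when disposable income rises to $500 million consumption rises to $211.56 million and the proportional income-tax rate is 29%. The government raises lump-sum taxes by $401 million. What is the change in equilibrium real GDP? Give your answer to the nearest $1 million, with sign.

MPC = ΔC/ΔYd = (211.56 − 142)/(500 − 406) = 69.56/94 = 0.74.
A lump-sum tax change of +$401 million shifts disposable income by −$401 million; first-round consumption changes by −c × ΔT = −0.74 × (+$401 million) = −$296.74 million.
Expenditure multiplier = 1/(1 − c(1−t)) = 1/(1 − 0.74×0.71) = 1/0.4746 ≈ 2.107.
The tax multiplier is −c × k ≈ −1.559, so ΔY = k × (−c·ΔT) = (−$296.74 million) / 0.4746 ≈ −$625 million.

−$625 million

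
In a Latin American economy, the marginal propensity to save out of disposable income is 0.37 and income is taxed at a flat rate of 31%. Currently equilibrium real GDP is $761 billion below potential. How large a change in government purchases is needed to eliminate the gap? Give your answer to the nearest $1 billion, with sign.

+$430 billion

MPC = 1 − MPS = 1 − 0.37 = 0.63.
Spending multiplier = 1/(1 − c(1−t)) = 1/(1 − 0.63×0.69) = 1/0.5653 ≈ 1.769.
Need ΔY = +$761 billion, so ΔG = ΔY/k = (+$761 billion) × 0.5653 ≈ +$430 billion.
The government should increase government purchases by $430 billion.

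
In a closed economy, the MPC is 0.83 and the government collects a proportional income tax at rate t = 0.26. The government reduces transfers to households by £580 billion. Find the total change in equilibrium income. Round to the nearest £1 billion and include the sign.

The transfer change shifts disposable income by −£580 billion, so first-round consumption changes by c·ΔTR = 0.83 × (−£580 billion) = −£481.4 billion.
Expenditure multiplier = 1/(1 − c(1−t)) = 1/(1 − 0.83×0.74) = 1/0.3858 ≈ 2.592.
The transfer multiplier is c × k ≈ 2.151, so ΔY = k × (c·ΔTR) = (−£481.4 billion) / 0.3858 ≈ −£1,248 billion.

−£1,248 billion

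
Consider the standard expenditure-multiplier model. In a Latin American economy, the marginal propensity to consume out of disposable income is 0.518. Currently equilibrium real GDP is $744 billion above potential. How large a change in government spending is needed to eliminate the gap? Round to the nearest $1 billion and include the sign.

Spending multiplier = 1/(1 − MPC) = 1/(1 − 0.518) = 1/0.482 ≈ 2.075.
Need ΔY = −$744 billion, so ΔG = ΔY/k = (−$744 billion) × 0.482 ≈ −$359 billion.
The government should cut government spending by $359 billion.

−$359 billion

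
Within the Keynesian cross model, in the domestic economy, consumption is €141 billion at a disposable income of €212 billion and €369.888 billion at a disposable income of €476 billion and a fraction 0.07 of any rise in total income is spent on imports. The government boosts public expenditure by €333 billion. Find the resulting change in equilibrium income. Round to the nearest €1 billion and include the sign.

+€1,640 billion

MPC = ΔC/ΔYd = (369.888 − 141)/(476 − 212) = 228.888/264 = 0.867.
Expenditure multiplier = 1/(1 − c + m) = 1/(1 − 0.867 + 0.07) = 1/0.203 ≈ 4.926.
ΔY = k × ΔG = (+€333 billion) / 0.203 ≈ +€1,640 billion.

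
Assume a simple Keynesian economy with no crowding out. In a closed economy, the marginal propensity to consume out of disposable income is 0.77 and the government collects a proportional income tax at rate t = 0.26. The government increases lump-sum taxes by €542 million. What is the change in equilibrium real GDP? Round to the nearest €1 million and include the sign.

A lump-sum tax change of +€542 million shifts disposable income by −€542 million; first-round consumption changes by −c × ΔT = −0.77 × (+€542 million) = −€417.34 million.
Expenditure multiplier = 1/(1 − c(1−t)) = 1/(1 − 0.77×0.74) = 1/0.4302 ≈ 2.325.
The tax multiplier is −c × k ≈ −1.79, so ΔY = k × (−c·ΔT) = (−€417.34 million) / 0.4302 ≈ −€970 million.

−€970 million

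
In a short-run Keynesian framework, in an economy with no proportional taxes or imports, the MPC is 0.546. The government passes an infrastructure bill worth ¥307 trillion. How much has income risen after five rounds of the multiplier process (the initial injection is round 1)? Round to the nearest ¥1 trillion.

Round 1 adds ΔG = ¥307 trillion; each later round is MPC = 0.546 times the previous.
After 5 rounds: 307 + 167.622 + 91.521612 + 49.970800152 + 27.284056882992 = ΔG·(1 − c^5)/(1 − c) = 307 × (1 − 0.048524739602976)/0.454 ≈ ¥643 trillion.

¥643 trillion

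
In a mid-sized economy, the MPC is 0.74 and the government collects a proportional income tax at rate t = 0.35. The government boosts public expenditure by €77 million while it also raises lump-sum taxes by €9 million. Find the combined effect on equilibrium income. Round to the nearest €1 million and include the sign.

+€136 million

Expenditure multiplier = 1/(1 − c(1−t)) = 1/(1 − 0.74×0.65) = 1/0.519 ≈ 1.927.
ΔG contributes k·ΔG = (+€77 million) / 0.519 ≈ +€148.4 million.
ΔT of +€9 million changes first-round spending by −c·ΔT = −€6.66 million, contributing k·(−c·ΔT) = (−€6.66 million) / 0.519 ≈ −€12.8 million.
Net ΔY = k(ΔG − c·ΔT) = (+€70.34 million) / 0.519 ≈ +€136 million.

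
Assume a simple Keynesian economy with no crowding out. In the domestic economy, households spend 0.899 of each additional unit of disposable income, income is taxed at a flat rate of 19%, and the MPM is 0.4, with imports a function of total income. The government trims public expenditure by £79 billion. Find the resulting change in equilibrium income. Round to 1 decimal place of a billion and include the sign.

−£117.6 billion

Spending multiplier = 1/(1 − c(1−t) + m) = 1/(1 − 0.899×0.81 + 0.4) = 1/0.67181 ≈ 1.489.
ΔY = k × ΔG = (−£79 billion) / 0.67181 ≈ −£117.6 billion.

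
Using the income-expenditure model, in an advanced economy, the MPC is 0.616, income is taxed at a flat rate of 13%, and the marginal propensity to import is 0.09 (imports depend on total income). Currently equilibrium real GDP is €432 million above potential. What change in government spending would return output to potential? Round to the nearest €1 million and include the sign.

Spending multiplier = 1/(1 − c(1−t) + m) = 1/(1 − 0.616×0.87 + 0.09) = 1/0.55408 ≈ 1.805.
Need ΔY = −€432 million, so ΔG = ΔY/k = (−€432 million) × 0.55408 ≈ −€239 million.
The government should cut government spending by €239 million.

−€239 million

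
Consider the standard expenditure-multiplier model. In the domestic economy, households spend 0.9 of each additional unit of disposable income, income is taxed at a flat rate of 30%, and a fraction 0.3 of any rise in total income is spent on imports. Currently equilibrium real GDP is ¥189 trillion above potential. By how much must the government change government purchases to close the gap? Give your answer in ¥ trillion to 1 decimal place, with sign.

Spending multiplier = 1/(1 − c(1−t) + m) = 1/(1 − 0.9×0.7 + 0.3) = 1/0.67 ≈ 1.493.
Need ΔY = −¥189 trillion, so ΔG = ΔY/k = (−¥189 trillion) × 0.67 ≈ −¥126.6 trillion.
The government should cut government purchases by ¥126.6 trillion.

−¥126.6 trillion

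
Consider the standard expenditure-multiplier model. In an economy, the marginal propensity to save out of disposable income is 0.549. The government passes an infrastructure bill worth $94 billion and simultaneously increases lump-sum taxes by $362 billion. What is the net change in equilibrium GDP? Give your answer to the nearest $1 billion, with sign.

MPC = 1 − MPS = 1 − 0.549 = 0.451.
Expenditure multiplier = 1/(1 − MPC) = 1/(1 − 0.451) = 1/0.549 ≈ 1.821.
ΔG contributes k·ΔG = (+$94 billion) / 0.549 ≈ +$171.2 billion.
ΔT of +$362 billion changes first-round spending by −c·ΔT = −$163.262 billion, contributing k·(−c·ΔT) = (−$163.262 billion) / 0.549 ≈ −$297.4 billion.
Net ΔY = k(ΔG − c·ΔT) = (−$69.262 billion) / 0.549 ≈ −$126 billion.

−$126 billion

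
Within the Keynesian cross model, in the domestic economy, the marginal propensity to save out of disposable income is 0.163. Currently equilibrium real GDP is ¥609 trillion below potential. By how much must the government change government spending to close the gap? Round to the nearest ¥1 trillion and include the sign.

+¥99 trillion

MPC = 1 − MPS = 1 − 0.163 = 0.837.
Spending multiplier = 1/(1 − MPC) = 1/(1 − 0.837) = 1/0.163 ≈ 6.135.
Need ΔY = +¥609 trillion, so ΔG = ΔY/k = (+¥609 trillion) × 0.163 ≈ +¥99 trillion.
The government should increase government spending by ¥99 trillion.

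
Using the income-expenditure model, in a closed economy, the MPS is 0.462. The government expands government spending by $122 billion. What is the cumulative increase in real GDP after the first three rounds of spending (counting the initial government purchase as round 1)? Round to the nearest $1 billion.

$223 billion

MPC = 1 − MPS = 1 − 0.462 = 0.538.
Round 1 adds ΔG = $122 billion; each later round is MPC = 0.538 times the previous.
After 3 rounds: 122 + 65.636 + 35.312168 = ΔG·(1 − c^3)/(1 − c) = 122 × (1 − 0.155720872)/0.462 ≈ $223 billion.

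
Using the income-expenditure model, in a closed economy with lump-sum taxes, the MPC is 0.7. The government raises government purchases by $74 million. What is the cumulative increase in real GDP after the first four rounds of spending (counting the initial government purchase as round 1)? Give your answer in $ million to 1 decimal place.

Round 1 adds ΔG = $74 million; each later round is MPC = 0.7 times the previous.
After 4 rounds: 74 + 51.8 + 36.26 + 25.382 = ΔG·(1 − c^4)/(1 − c) = 74 × (1 − 0.2401)/0.3 ≈ $187.4 million.

$187.4 million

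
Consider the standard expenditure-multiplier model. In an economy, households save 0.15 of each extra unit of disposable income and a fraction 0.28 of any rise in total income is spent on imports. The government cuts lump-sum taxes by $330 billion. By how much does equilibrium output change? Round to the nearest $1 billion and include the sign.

MPC = 1 − MPS = 1 − 0.15 = 0.85.
A lump-sum tax change of −$330 billion shifts disposable income by +$330 billion; first-round consumption changes by −c × ΔT = −0.85 × (−$330 billion) = +$280.5 billion.
Expenditure multiplier = 1/(1 − c + m) = 1/(1 − 0.85 + 0.28) = 1/0.43 ≈ 2.326.
The tax multiplier is −c × k ≈ −1.977, so ΔY = k × (−c·ΔT) = (+$280.5 billion) / 0.43 ≈ +$652 billion.

+$652 billion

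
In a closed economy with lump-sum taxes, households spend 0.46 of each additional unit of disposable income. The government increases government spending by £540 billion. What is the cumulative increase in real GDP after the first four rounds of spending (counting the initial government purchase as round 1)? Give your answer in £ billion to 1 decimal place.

Round 1 adds ΔG = £540 billion; each later round is MPC = 0.46 times the previous.
After 4 rounds: 540 + 248.4 + 114.264 + 52.56144 = ΔG·(1 − c^4)/(1 − c) = 540 × (1 − 0.04477456)/0.54 ≈ £955.2 billion.

£955.2 billion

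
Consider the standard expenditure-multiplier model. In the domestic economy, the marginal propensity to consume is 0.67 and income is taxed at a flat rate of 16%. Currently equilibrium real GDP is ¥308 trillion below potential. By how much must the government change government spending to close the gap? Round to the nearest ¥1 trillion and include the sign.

Spending multiplier = 1/(1 − c(1−t)) = 1/(1 − 0.67×0.84) = 1/0.4372 ≈ 2.287.
Need ΔY = +¥308 trillion, so ΔG = ΔY/k = (+¥308 trillion) × 0.4372 ≈ +¥135 trillion.
The government should increase government spending by ¥135 trillion.

+¥135 trillion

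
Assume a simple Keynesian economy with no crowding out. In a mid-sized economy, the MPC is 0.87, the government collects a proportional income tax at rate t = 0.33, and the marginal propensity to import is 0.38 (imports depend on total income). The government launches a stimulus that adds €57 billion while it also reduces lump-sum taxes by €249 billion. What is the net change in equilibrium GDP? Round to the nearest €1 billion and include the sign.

Expenditure multiplier = 1/(1 − c(1−t) + m) = 1/(1 − 0.87×0.67 + 0.38) = 1/0.7971 ≈ 1.255.
ΔG contributes k·ΔG = (+€57 billion) / 0.7971 ≈ +€71.5 billion.
ΔT of −€249 billion changes first-round spending by −c·ΔT = +€216.63 billion, contributing k·(−c·ΔT) = (+€216.63 billion) / 0.7971 ≈ +€271.8 billion.
Net ΔY = k(ΔG − c·ΔT) = (+€273.63 billion) / 0.7971 ≈ +€343 billion.

+€343 billion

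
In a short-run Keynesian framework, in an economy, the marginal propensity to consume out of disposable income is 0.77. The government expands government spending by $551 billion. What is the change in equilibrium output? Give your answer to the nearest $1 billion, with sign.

+$2,396 billion

Government-spending multiplier = 1/(1 − MPC) = 1/(1 − 0.77) = 1/0.23 ≈ 4.348.
ΔY = k × ΔG = (+$551 billion) / 0.23 ≈ +$2,396 billion.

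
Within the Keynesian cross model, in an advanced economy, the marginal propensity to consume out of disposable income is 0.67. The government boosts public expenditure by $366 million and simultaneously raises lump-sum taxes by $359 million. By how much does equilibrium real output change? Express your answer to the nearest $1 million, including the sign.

+$380 million

Expenditure multiplier = 1/(1 − MPC) = 1/(1 − 0.67) = 1/0.33 ≈ 3.03.
ΔG contributes k·ΔG = (+$366 million) / 0.33 ≈ +$1,109.1 million.
ΔT of +$359 million changes first-round spending by −c·ΔT = −$240.53 million, contributing k·(−c·ΔT) = (−$240.53 million) / 0.33 ≈ −$728.9 million.
Net ΔY = k(ΔG − c·ΔT) = (+$125.47 million) / 0.33 ≈ +$380 million.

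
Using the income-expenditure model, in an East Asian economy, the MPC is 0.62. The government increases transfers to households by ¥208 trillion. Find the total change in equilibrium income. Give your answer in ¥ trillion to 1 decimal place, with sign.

+¥339.4 trillion

The transfer change shifts disposable income by +¥208 trillion, so first-round consumption changes by c·ΔTR = 0.62 × (+¥208 trillion) = +¥128.96 trillion.
Expenditure multiplier = 1/(1 − MPC) = 1/(1 − 0.62) = 1/0.38 ≈ 2.632.
The transfer multiplier is c × k ≈ 1.632, so ΔY = k × (c·ΔTR) = (+¥128.96 trillion) / 0.38 ≈ +¥339.4 trillion.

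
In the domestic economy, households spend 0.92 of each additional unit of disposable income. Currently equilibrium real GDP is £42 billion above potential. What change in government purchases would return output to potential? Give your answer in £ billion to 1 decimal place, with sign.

−£3.4 billion

Spending multiplier = 1/(1 − MPC) = 1/(1 − 0.92) = 1/0.08 = 12.5.
Need ΔY = −£42 billion, so ΔG = ΔY/k = (−£42 billion) × 0.08 ≈ −£3.4 billion.
The government should cut government purchases by £3.4 billion.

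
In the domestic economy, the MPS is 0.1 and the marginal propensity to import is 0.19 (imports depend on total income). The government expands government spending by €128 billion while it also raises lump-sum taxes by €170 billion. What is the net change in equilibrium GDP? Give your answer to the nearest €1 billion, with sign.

MPC = 1 − MPS = 1 − 0.1 = 0.9.
Expenditure multiplier = 1/(1 − c + m) = 1/(1 − 0.9 + 0.19) = 1/0.29 ≈ 3.448.
ΔG contributes k·ΔG = (+€128 billion) / 0.29 ≈ +€441.4 billion.
ΔT of +€170 billion changes first-round spending by −c·ΔT = −€153 billion, contributing k·(−c·ΔT) = (−€153 billion) / 0.29 ≈ −€527.6 billion.
Net ΔY = k(ΔG − c·ΔT) = (−€25 billion) / 0.29 ≈ −€86 billion.

−€86 billion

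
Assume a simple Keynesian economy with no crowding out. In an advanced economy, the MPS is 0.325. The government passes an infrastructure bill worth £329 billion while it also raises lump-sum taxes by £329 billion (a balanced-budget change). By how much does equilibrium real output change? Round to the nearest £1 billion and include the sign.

MPC = 1 − MPS = 1 − 0.325 = 0.675.
Expenditure multiplier = 1/(1 − MPC) = 1/(1 − 0.675) = 1/0.325 ≈ 3.077.
ΔG contributes k·ΔG = (+£329 billion) / 0.325 ≈ +£1,012.3 billion.
ΔT of +£329 billion changes first-round spending by −c·ΔT = −£222.075 billion, contributing k·(−c·ΔT) = (−£222.075 billion) / 0.325 ≈ −£683.3 billion.
With ΔG = ΔT and no other leakages, the balanced-budget multiplier is 1, so ΔY = ΔG = +£329 billion.

+£329 billion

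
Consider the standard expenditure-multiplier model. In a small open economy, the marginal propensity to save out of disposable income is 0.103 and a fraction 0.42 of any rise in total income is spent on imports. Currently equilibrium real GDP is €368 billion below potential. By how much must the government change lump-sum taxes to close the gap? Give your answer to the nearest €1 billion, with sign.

MPC = 1 − MPS = 1 − 0.103 = 0.897.
Spending multiplier = 1/(1 − c + m) = 1/(1 − 0.897 + 0.42) = 1/0.523 ≈ 1.912.
Tax multiplier = −c·k = −0.897/0.523 ≈ −1.715. Need ΔY = +€368 billion, so ΔT = ΔY/(−c·k) = −(+€368 billion) × 0.523 / 0.897 ≈ −€215 billion.
The government should cut lump-sum taxes by €215 billion.

−€215 billion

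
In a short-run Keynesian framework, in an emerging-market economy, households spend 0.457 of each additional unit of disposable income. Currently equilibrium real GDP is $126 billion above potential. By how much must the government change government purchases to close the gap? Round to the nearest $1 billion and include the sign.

Spending multiplier = 1/(1 − MPC) = 1/(1 − 0.457) = 1/0.543 ≈ 1.842.
Need ΔY = −$126 billion, so ΔG = ΔY/k = (−$126 billion) × 0.543 ≈ −$68 billion.
The government should cut government purchases by $68 billion.

−$68 billion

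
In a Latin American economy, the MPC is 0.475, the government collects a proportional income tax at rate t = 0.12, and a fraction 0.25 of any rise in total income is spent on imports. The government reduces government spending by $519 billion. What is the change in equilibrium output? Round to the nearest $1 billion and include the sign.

−$624 billion

Government-spending multiplier = 1/(1 − c(1−t) + m) = 1/(1 − 0.475×0.88 + 0.25) = 1/0.832 ≈ 1.202.
ΔY = k × ΔG = (−$519 billion) / 0.832 ≈ −$624 billion.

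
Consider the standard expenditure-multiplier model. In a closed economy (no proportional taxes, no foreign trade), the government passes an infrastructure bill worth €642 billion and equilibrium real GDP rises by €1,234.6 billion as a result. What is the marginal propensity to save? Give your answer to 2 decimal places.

0.52

Implied spending multiplier k = ΔY/ΔG = 1,234.6/642 ≈ 1.9231.
Since k = 1/(1 − MPC), MPC = 1 − 1/k = 1 − ΔG/ΔY = 1 − 642/1,234.6 ≈ 0.48.
MPS = 1 − MPC = 0.52.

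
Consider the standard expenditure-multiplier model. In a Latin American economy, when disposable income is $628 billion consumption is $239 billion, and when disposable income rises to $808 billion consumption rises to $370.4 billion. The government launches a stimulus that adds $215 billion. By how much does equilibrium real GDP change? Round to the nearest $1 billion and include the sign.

MPC = ΔC/ΔYd = (370.4 − 239)/(808 − 628) = 131.4/180 = 0.73.
Government-spending multiplier = 1/(1 − MPC) = 1/(1 − 0.73) = 1/0.27 ≈ 3.704.
ΔY = k × ΔG = (+$215 billion) / 0.27 ≈ +$796 billion.

+$796 billion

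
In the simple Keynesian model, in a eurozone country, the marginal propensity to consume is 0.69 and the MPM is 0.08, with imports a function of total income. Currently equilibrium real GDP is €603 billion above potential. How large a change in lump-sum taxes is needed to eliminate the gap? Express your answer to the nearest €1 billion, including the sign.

Spending multiplier = 1/(1 − c + m) = 1/(1 − 0.69 + 0.08) = 1/0.39 ≈ 2.564.
Tax multiplier = −c·k = −0.69/0.39 ≈ −1.769. Need ΔY = −€603 billion, so ΔT = ΔY/(−c·k) = −(−€603 billion) × 0.39 / 0.69 ≈ +€341 billion.
The government should raise lump-sum taxes by €341 billion.

+€341 billion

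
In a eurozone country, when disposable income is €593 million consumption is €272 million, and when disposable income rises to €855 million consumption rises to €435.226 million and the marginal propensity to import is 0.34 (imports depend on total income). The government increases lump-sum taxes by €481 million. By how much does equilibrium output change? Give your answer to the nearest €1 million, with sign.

−€418 million

MPC = ΔC/ΔYd = (435.226 − 272)/(855 − 593) = 163.226/262 = 0.623.
A lump-sum tax change of +€481 million shifts disposable income by −€481 million; first-round consumption changes by −c × ΔT = −0.623 × (+€481 million) = −€299.663 million.
Expenditure multiplier = 1/(1 − c + m) = 1/(1 − 0.623 + 0.34) = 1/0.717 ≈ 1.395.
The tax multiplier is −c × k ≈ −0.869, so ΔY = k × (−c·ΔT) = (−€299.663 million) / 0.717 ≈ −€418 million.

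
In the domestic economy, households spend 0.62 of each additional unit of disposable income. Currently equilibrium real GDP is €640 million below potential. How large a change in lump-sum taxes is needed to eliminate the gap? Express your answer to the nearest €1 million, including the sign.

−€392 million

Spending multiplier = 1/(1 − MPC) = 1/(1 − 0.62) = 1/0.38 ≈ 2.632.
Tax multiplier = −c·k = −0.62/0.38 ≈ −1.632. Need ΔY = +€640 million, so ΔT = ΔY/(−c·k) = −(+€640 million) × 0.38 / 0.62 ≈ −€392 million.
The government should cut lump-sum taxes by €392 million.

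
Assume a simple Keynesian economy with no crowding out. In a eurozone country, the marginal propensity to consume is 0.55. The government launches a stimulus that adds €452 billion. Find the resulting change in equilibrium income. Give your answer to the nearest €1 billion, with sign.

+€1,004 billion

Spending multiplier = 1/(1 − MPC) = 1/(1 − 0.55) = 1/0.45 ≈ 2.222.
ΔY = k × ΔG = (+€452 billion) / 0.45 ≈ +€1,004 billion.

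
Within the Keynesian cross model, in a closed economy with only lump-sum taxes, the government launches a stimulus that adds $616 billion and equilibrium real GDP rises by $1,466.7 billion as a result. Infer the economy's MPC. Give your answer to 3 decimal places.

Implied spending multiplier k = ΔY/ΔG = 1,466.7/616 ≈ 2.381.
Since k = 1/(1 − MPC), MPC = 1 − 1/k = 1 − ΔG/ΔY = 1 − 616/1,466.7 ≈ 0.580.

0.580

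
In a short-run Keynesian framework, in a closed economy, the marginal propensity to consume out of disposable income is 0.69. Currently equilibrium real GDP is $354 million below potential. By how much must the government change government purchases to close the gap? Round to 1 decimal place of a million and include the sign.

Spending multiplier = 1/(1 − MPC) = 1/(1 − 0.69) = 1/0.31 ≈ 3.226.
Need ΔY = +$354 million, so ΔG = ΔY/k = (+$354 million) × 0.31 ≈ +$109.7 million.
The government should increase government purchases by $109.7 million.

+$109.7 million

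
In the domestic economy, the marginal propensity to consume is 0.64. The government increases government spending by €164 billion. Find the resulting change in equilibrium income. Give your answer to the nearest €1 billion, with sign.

+€456 billion

Spending multiplier = 1/(1 − MPC) = 1/(1 − 0.64) = 1/0.36 ≈ 2.778.
ΔY = k × ΔG = (+€164 billion) / 0.36 ≈ +€456 billion.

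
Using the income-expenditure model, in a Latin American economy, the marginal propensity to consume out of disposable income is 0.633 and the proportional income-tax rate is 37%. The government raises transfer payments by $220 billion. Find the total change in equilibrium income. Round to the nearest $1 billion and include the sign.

The transfer change shifts disposable income by +$220 billion, so first-round consumption changes by c·ΔTR = 0.633 × (+$220 billion) = +$139.26 billion.
Expenditure multiplier = 1/(1 − c(1−t)) = 1/(1 − 0.633×0.63) = 1/0.60121 ≈ 1.663.
The transfer multiplier is c × k ≈ 1.053, so ΔY = k × (c·ΔTR) = (+$139.26 billion) / 0.60121 ≈ +$232 billion.

+$232 billion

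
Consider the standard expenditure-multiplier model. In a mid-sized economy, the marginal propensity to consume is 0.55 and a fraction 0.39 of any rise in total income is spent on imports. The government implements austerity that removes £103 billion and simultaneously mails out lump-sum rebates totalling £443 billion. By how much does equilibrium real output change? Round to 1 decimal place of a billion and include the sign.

Expenditure multiplier = 1/(1 − c + m) = 1/(1 − 0.55 + 0.39) = 1/0.84 ≈ 1.19.
ΔG contributes k·ΔG = (−£103 billion) / 0.84 ≈ −£122.6 billion.
ΔT of −£443 billion changes first-round spending by −c·ΔT = +£243.65 billion, contributing k·(−c·ΔT) = (+£243.65 billion) / 0.84 ≈ +£290.1 billion.
Net ΔY = k(ΔG − c·ΔT) = (+£140.65 billion) / 0.84 ≈ +£167.4 billion.

+£167.4 billion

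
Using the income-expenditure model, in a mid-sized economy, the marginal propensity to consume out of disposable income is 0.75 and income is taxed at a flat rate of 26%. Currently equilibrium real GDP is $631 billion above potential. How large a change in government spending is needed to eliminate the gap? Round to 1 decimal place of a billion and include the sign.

Spending multiplier = 1/(1 − c(1−t)) = 1/(1 − 0.75×0.74) = 1/0.445 ≈ 2.247.
Need ΔY = −$631 billion, so ΔG = ΔY/k = (−$631 billion) × 0.445 ≈ −$280.8 billion.
The government should cut government spending by $280.8 billion.

−$280.8 billion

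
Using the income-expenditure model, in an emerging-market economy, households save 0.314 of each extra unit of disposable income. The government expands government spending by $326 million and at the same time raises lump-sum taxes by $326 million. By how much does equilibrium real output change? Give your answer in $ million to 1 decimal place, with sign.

MPC = 1 − MPS = 1 − 0.314 = 0.686.
Expenditure multiplier = 1/(1 − MPC) = 1/(1 − 0.686) = 1/0.314 ≈ 3.185.
ΔG contributes k·ΔG = (+$326 million) / 0.314 ≈ +$1,038.2 million.
ΔT of +$326 million changes first-round spending by −c·ΔT = −$223.636 million, contributing k·(−c·ΔT) = (−$223.636 million) / 0.314 ≈ −$712.2 million.
With ΔG = ΔT and no other leakages, the balanced-budget multiplier is 1, so ΔY = ΔG = +$326 million.

+$326.0 million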